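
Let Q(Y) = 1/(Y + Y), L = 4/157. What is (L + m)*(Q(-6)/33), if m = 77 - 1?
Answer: -2984/15543 ≈ -0.19198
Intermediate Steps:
L = 4/157 (L = 4*(1/157) = 4/157 ≈ 0.025478)
m = 76
Q(Y) = 1/(2*Y)
(L + m)*(Q(-6)/33) = (4/157 + 76)*(((½)/(-6))/33) = 11936*(((½)*(-⅙))*(1/33))/157 = 11936*(-1/12*1/33)/157 = (11936/157)*(-1/396) = -2984/15543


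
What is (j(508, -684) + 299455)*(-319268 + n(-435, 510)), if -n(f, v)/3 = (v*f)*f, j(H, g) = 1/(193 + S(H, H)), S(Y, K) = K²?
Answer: -22414666371229954848/258257 ≈ -8.6792e+13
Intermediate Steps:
j(H, g) = 1/(193 + H²)
n(f, v) = -3*v*f² (n(f, v) = -3*v*f*f = -3*f*v*f = -3*v*f²)
(j(508, -684) + 299455)*(-319268 + n(-435, 510)) = (1/(193 + 508²) + 299455)*(-319268 - 3*510*(-435)²) = (1/(193 + 258064) + 299455)*(-319268 - 3*510*189225) = (1/258257 + 299455)*(-319268 - 289514250) = (1/258257 + 299455)*(-289833518) = (77336349936/258257)*(-289833518) = -22414666371229954848/258257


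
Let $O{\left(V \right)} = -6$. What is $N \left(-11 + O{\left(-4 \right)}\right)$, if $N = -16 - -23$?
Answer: $-119$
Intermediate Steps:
$N = 7$ ($N = -16 + 23 = 7$)
$N \left(-11 + O{\left(-4 \right)}\right) = 7 \left(-11 - 6\right) = 7 \left(-17\right) = -119$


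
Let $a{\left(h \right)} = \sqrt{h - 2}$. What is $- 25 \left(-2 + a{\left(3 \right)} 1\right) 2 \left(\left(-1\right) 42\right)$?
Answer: $-2100$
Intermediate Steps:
$a{\left(h \right)} = \sqrt{-2 + h}$
$- 25 \left(-2 + a{\left(3 \right)} 1\right) 2 \left(\left(-1\right) 42\right) = - 25 \left(-2 + \sqrt{-2 + 3} \cdot 1\right) 2 \left(\left(-1\right) 42\right) = - 25 \left(-2 + \sqrt{1} \cdot 1\right) 2 \left(-42\right) = - 25 \left(-2 + 1 \cdot 1\right) 2 \left(-42\right) = - 25 \left(-2 + 1\right) 2 \left(-42\right) = - 25 \left(\left(-1\right) 2\right) \left(-42\right) = \left(-25\right) \left(-2\right) \left(-42\right) = 50 \left(-42\right) = -2100$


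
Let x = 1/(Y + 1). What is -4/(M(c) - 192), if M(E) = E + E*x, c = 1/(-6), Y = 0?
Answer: 12/577 ≈ 0.020797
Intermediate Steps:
c = -1/6 ≈ -0.16667
x = 1 (x = 1/(0 + 1) = 1/1 = 1)
M(E) = 2*E (M(E) = E + E*1 = E + E = 2*E)
-4/(M(c) - 192) = -4/(2*(-1/6) - 192) = -4/(-1/3 - 192) = -4/(-577/3) = -4*(-3/577) = 12/577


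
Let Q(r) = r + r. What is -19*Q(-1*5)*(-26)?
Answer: -4940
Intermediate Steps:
Q(r) = 2*r
-19*Q(-1*5)*(-26) = -38*(-1*5)*(-26) = -38*(-5)*(-26) = -19*(-10)*(-26) = 190*(-26) = -4940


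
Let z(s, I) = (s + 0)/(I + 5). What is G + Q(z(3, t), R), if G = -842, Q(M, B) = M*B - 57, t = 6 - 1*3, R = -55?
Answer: -7357/8 ≈ -919.63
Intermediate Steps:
t = 3 (t = 6 - 3 = 3)
z(s, I) = s/(5 + I)
Q(M, B) = -57 + B*M (Q(M, B) = B*M - 57 = -57 + B*M)
G + Q(z(3, t), R) = -842 + (-57 - 165/(5 + 3)) = -842 + (-57 - 165/8) = -842 - 621/8 = -7357/8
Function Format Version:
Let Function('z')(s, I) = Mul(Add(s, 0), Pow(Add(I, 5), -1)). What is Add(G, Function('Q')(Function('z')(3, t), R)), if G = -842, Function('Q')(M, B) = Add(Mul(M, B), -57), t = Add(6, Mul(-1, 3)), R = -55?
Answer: Rational(-7357, 8) ≈ -919.63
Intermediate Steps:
t = 3 (t = Add(6, -3) = 3)
Function('z')(s, I) = Mul(s, Pow(Add(5, I), -1))
Function('Q')(M, B) = Add(-57, Mul(B, M)) (Function('Q')(M, B) = Add(Mul(B, M), -57) = Add(-57, Mul(B, M)))
Add(G, Function('Q')(Function('z')(3, t), R)) = Add(-842, Add(-57, Mul(-55, Mul(3, Pow(Add(5, 3), -1))))) = Add(-842, Add(-57, Mul(-55, Mul(3, Pow(8, -1))))) = Add(-842, Add(-57, Mul(-55, Mul(3, Rational(1, 8))))) = Add(-842, Add(-57, Mul(-55, Rational(3, 8)))) = Add(-842, Add(-57, Rational(-165, 8))) = Add(-842, Rational(-621, 8)) = Rational(-7357, 8)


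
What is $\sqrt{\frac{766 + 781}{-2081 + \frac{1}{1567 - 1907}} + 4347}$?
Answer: $\frac{\sqrt{2175798064847127}}{707541} \approx 65.926$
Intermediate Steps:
$\sqrt{\frac{766 + 781}{-2081 + \frac{1}{1567 - 1907}} + 4347} = \sqrt{\frac{1547}{-2081 + \frac{1}{-340}} + 4347} = \sqrt{\frac{1547}{-2081 - \frac{1}{340}} + 4347} = \sqrt{\frac{1547}{- \frac{707541}{340}} + 4347} = \sqrt{1547 \left(- \frac{340}{707541}\right) + 4347} = \sqrt{- \frac{525980}{707541} + 4347} = \sqrt{\frac{3075154747}{707541}} = \frac{\sqrt{2175798064847127}}{707541}$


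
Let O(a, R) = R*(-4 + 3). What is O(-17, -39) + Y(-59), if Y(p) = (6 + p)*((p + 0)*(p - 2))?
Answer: -190708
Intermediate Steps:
O(a, R) = -R (O(a, R) = R*(-1) = -R)
Y(p) = p*(-2 + p)*(6 + p) (Y(p) = (6 + p)*(p*(-2 + p)) = p*(-2 + p)*(6 + p))
O(-17, -39) + Y(-59) = -1*(-39) - 59*(-12 + (-59)² + 4*(-59)) = 39 - 59*(-12 + 3481 - 236) = 39 - 59*3233 = 39 - 190747 = -190708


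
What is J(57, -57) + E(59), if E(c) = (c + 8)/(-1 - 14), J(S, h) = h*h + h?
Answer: 47813/15 ≈ 3187.5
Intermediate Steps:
J(S, h) = h + h² (J(S, h) = h² + h = h + h²)
E(c) = -8/15 - c/15 (E(c) = (8 + c)/(-15) = (8 + c)*(-1/15) = -8/15 - c/15)
J(57, -57) + E(59) = -57*(1 - 57) + (-8/15 - 1/15*59) = -57*(-56) + (-8/15 - 59/15) = 3192 - 67/15 = 47813/15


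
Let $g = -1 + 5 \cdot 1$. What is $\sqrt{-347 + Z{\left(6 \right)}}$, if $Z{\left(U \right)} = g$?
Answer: $7 i \sqrt{7} \approx 18.52 i$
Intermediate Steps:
$g = 4$ ($g = -1 + 5 = 4$)
$Z{\left(U \right)} = 4$
$\sqrt{-347 + Z{\left(6 \right)}} = \sqrt{-347 + 4} = \sqrt{-343} = 7 i \sqrt{7}$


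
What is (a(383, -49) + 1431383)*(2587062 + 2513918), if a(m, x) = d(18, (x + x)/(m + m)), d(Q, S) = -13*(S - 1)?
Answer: 2796486316298900/383 ≈ 7.3015e+12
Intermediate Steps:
d(Q, S) = 13 - 13*S (d(Q, S) = -13*(-1 + S) = 13 - 13*S)
a(m, x) = 13 - 13*x/m (a(m, x) = 13 - 13*(x + x)/(m + m) = 13 - 13*2*x/(2*m) = 13 - 13*2*x*1/(2*m) = 13 - 13*x/m)
(a(383, -49) + 1431383)*(2587062 + 2513918) = ((13 - 13*(-49)/383) + 1431383)*(2587062 + 2513918) = ((13 - 13*(-49)*1/383) + 1431383)*5100980 = ((13 + 637/383) + 1431383)*5100980 = (5616/383 + 1431383)*5100980 = (548225305/383)*5100980 = 2796486316298900/383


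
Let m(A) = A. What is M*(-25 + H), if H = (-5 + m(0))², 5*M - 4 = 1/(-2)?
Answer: 0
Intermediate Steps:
M = 7/10 (M = ⅘ + (⅕)/(-2) = ⅘ + (⅕)*(-½) = ⅘ - ⅒ = 7/10 ≈ 0.70000)
H = 25 (H = (-5 + 0)² = (-5)² = 25)
M*(-25 + H) = 7*(-25 + 25)/10 = (7/10)*0 = 0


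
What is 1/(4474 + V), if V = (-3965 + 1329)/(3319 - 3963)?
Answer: 161/720973 ≈ 0.00022331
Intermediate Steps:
V = 659/161 (V = -2636/(-644) = -2636*(-1/644) = 659/161 ≈ 4.0932)
1/(4474 + V) = 1/(4474 + 659/161) = 1/(720973/161) = 161/720973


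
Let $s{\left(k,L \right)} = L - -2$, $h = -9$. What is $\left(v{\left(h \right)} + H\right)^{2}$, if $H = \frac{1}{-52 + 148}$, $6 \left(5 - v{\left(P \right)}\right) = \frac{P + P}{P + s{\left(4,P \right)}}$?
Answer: $\frac{214369}{9216} \approx 23.261$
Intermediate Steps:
$s{\left(k,L \right)} = 2 + L$ ($s{\left(k,L \right)} = L + 2 = 2 + L$)
$v{\left(P \right)} = 5 - \frac{P}{3 \left(2 + 2 P\right)}$ ($v{\left(P \right)} = 5 - \frac{\left(P + P\right) \frac{1}{P + \left(2 + P\right)}}{6} = 5 - \frac{2 P \frac{1}{2 + 2 P}}{6} = 5 - \frac{P}{3 \left(2 + 2 P\right)}$)
$H = \frac{1}{96} \approx 0.010417$
$\left(v{\left(h \right)} + H\right)^{2} = \left(\frac{30 + 29 \left(-9\right)}{6 \left(1 - 9\right)} + \frac{1}{96}\right)^{2} = \left(\frac{30 - 261}{6 \left(-8\right)} + \frac{1}{96}\right)^{2} = \left(\frac{1}{6} \left(- \frac{1}{8}\right) \left(-231\right) + \frac{1}{96}\right)^{2} = \left(\frac{77}{16} + \frac{1}{96}\right)^{2} = \left(\frac{463}{96}\right)^{2} = \frac{214369}{9216}$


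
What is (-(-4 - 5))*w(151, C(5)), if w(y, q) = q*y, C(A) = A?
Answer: 6795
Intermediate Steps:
(-(-4 - 5))*w(151, C(5)) = (-(-4 - 5))*(5*151) = -1*(-9)*755 = 9*755 = 6795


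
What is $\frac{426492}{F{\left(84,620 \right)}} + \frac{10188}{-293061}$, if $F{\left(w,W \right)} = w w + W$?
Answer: $\frac{10409164077}{187461353} \approx 55.527$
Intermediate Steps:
$F{\left(w,W \right)} = W + w^{2}$ ($F{\left(w,W \right)} = w^{2} + W = W + w^{2}$)
$\frac{426492}{F{\left(84,620 \right)}} + \frac{10188}{-293061} = \frac{426492}{620 + 84^{2}} + \frac{10188}{-293061} = \frac{426492}{620 + 7056} + 10188 \left(- \frac{1}{293061}\right) = \frac{426492}{7676} - \frac{3396}{97687} = 426492 \cdot \frac{1}{7676} - \frac{3396}{97687} = \frac{106623}{1919} - \frac{3396}{97687} = \frac{10409164077}{187461353}$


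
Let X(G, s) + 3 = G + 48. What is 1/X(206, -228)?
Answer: 1/251 ≈ 0.0039841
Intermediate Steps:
X(G, s) = 45 + G (X(G, s) = -3 + (G + 48) = -3 + (48 + G) = 45 + G)
1/X(206, -228) = 1/(45 + 206) = 1/251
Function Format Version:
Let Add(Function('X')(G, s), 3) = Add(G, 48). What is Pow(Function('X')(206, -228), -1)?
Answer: Rational(1, 251) ≈ 0.0039841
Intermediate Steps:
Function('X')(G, s) = Add(45, G) (Function('X')(G, s) = Add(-3, Add(G, 48)) = Add(-3, Add(48, G)) = Add(45, G))
Pow(Function('X')(206, -228), -1) = Pow(Add(45, 206), -1) = Pow(251, -1) = Rational(1, 251)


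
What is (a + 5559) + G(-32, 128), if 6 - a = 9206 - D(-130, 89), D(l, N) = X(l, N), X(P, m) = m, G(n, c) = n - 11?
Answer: -3595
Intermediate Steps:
G(n, c) = -11 + n
D(l, N) = N
a = -9111 (a = 6 - (9206 - 1*89) = 6 - (9206 - 89) = 6 - 1*9117 = 6 - 9117 = -9111)
(a + 5559) + G(-32, 128) = (-9111 + 5559) + (-11 - 32) = -3552 - 43 = -3595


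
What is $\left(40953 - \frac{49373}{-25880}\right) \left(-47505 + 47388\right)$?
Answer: $- \frac{124009822521}{25880} \approx -4.7917 \cdot 10^{6}$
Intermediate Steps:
$\left(40953 - \frac{49373}{-25880}\right) \left(-47505 + 47388\right) = \left(40953 - - \frac{49373}{25880}\right) \left(-117\right) = \left(40953 + \frac{49373}{25880}\right) \left(-117\right) = \frac{1059913013}{25880} \left(-117\right) = - \frac{124009822521}{25880}$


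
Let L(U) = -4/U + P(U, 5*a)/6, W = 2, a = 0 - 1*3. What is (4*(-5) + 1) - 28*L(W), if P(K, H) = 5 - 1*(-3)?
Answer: -⅓ ≈ -0.33333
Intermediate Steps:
a = -3 (a = 0 - 3 = -3)
P(K, H) = 8 (P(K, H) = 5 + 3 = 8)
L(U) = 4/3 - 4/U (L(U) = -4/U + 8/6 = -4/U + 8*(⅙) = -4/U + 4/3 = 4/3 - 4/U)
(4*(-5) + 1) - 28*L(W) = (4*(-5) + 1) - 28*(4/3 - 4/2) = (-20 + 1) - 28*(4/3 - 4*½) = -19 - 28*(4/3 - 2) = -19 - 28*(-⅔) = -19 + 56/3 = -⅓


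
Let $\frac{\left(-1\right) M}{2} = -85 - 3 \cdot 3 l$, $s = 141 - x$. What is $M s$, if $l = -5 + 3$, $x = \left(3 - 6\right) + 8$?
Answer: $18224$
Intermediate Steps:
$x = 5$ ($x = -3 + 8 = 5$)
$l = -2$
$s = 136$ ($s = 141 - 5 = 136$)
$M = 134$ ($M = - 2 \left(-85 - 3 \cdot 3 \left(-2\right)\right) = - 2 \left(-85 - 9 \left(-2\right)\right) = - 2 \left(-85 - -18\right) = - 2 \left(-85 + 18\right) = \left(-2\right) \left(-67\right) = 134$)
$M s = 134 \cdot 136 = 18224$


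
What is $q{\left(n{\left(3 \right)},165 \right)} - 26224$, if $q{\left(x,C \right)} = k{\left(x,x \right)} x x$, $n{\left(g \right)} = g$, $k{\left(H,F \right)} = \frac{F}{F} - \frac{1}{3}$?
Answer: $-26218$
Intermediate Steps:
$k{\left(H,F \right)} = \frac{2}{3}$ ($k{\left(H,F \right)} = 1 - \frac{1}{3} = \frac{2}{3}$)
$q{\left(x,C \right)} = \frac{2 x^{2}}{3}$ ($q{\left(x,C \right)} = \frac{2 x}{3} x = \frac{2 x^{2}}{3}$)
$q{\left(n{\left(3 \right)},165 \right)} - 26224 = \frac{2 \cdot 3^{2}}{3} - 26224 = \frac{2}{3} \cdot 9 - 26224 = 6 - 26224 = -26218$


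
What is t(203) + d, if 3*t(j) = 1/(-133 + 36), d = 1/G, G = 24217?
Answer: -23926/7047147 ≈ -0.0033951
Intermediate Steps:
d = 1/24217 ≈ 4.1293e-5
t(j) = -1/291 (t(j) = 1/(3*(-133 + 36)) = (⅓)/(-97) = (⅓)*(-1/97) = -1/291)
t(203) + d = -1/291 + 1/24217 = -23926/7047147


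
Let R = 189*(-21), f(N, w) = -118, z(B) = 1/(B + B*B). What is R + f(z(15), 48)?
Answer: -4087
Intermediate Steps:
z(B) = 1/(B + B²)
R = -3969
R + f(z(15), 48) = -3969 - 118 = -4087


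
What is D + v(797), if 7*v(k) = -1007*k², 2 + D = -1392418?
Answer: -649402403/7 ≈ -9.2772e+7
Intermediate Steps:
D = -1392420 (D = -2 - 1392418 = -1392420)
v(k) = -1007*k²/7 (v(k) = (-1007*k²)/7 = -1007*k²/7)
D + v(797) = -1392420 - 1007/7*797² = -1392420 - 1007/7*635209 = -1392420 - 639655463/7 = -649402403/7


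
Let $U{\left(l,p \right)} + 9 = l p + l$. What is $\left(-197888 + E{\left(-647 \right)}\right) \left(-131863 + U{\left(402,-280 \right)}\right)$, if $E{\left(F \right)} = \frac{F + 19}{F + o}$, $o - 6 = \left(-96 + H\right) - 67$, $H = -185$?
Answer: $\frac{2076489508440}{43} \approx 4.829 \cdot 10^{10}$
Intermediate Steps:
$U{\left(l,p \right)} = -9 + l + l p$ ($U{\left(l,p \right)} = -9 + \left(l p + l\right) = -9 + \left(l + l p\right) = -9 + l + l p$)
$o = -342$ ($o = 6 - 348 = -342$)
$E{\left(F \right)} = \frac{19 + F}{-342 + F}$ ($E{\left(F \right)} = \frac{F + 19}{F - 342} = \frac{19 + F}{-342 + F}$)
$\left(-197888 + E{\left(-647 \right)}\right) \left(-131863 + U{\left(402,-280 \right)}\right) = \left(-197888 + \frac{19 - 647}{-342 - 647}\right) \left(-131863 + \left(-9 + 402 + 402 \left(-280\right)\right)\right) = \left(-197888 + \frac{1}{-989} \left(-628\right)\right) \left(-131863 - 112167\right) = \left(-197888 - - \frac{628}{989}\right) \left(-131863 - 112167\right) = \left(-197888 + \frac{628}{989}\right) \left(-244030\right) = \left(- \frac{195710604}{989}\right) \left(-244030\right) = \frac{2076489508440}{43}$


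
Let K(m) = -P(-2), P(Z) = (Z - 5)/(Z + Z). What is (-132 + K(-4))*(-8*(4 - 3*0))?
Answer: 4280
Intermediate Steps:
P(Z) = (-5 + Z)/(2*Z) (P(Z) = (-5 + Z)/((2*Z)) = (-5 + Z)*(1/(2*Z)) = (-5 + Z)/(2*Z))
K(m) = -7/4 (K(m) = -(-5 - 2)/(2*(-2)) = -(-1)*(-7)/(2*2) = -1*7/4 = -7/4)
(-132 + K(-4))*(-8*(4 - 3*0)) = (-132 - 7/4)*(-8*(4 - 3*0)) = -(-1070)*(4 + 0) = -(-1070)*4 = -535/4*(-32) = 4280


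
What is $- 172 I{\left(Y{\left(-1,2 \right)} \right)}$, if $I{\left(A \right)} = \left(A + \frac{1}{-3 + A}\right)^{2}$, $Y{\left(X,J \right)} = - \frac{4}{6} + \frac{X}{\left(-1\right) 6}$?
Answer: $- \frac{5203}{49} \approx -106.18$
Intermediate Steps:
$Y{\left(X,J \right)} = - \frac{2}{3} - \frac{X}{6}$ ($Y{\left(X,J \right)} = \left(-4\right) \frac{1}{6} + \frac{X}{-6} = - \frac{2}{3} + X \left(- \frac{1}{6}\right) = - \frac{2}{3} - \frac{X}{6}$)
$- 172 I{\left(Y{\left(-1,2 \right)} \right)} = - 172 \frac{\left(1 + \left(- \frac{2}{3} - - \frac{1}{6}\right)^{2} - 3 \left(- \frac{2}{3} - - \frac{1}{6}\right)\right)^{2}}{\left(-3 - \frac{1}{2}\right)^{2}} = - 172 \frac{\left(1 + \left(- \frac{2}{3} + \frac{1}{6}\right)^{2} - 3 \left(- \frac{2}{3} + \frac{1}{6}\right)\right)^{2}}{\left(-3 + \left(- \frac{2}{3} + \frac{1}{6}\right)\right)^{2}} = - 172 \frac{\left(1 + \left(- \frac{1}{2}\right)^{2} - - \frac{3}{2}\right)^{2}}{\left(-3 - \frac{1}{2}\right)^{2}} = - 172 \frac{\left(1 + \frac{1}{4} + \frac{3}{2}\right)^{2}}{\frac{49}{4}} = - 172 \frac{4 \left(\frac{11}{4}\right)^{2}}{49} = - 172 \cdot \frac{4}{49} \cdot \frac{121}{16} = \left(-172\right) \frac{121}{196} = - \frac{5203}{49}$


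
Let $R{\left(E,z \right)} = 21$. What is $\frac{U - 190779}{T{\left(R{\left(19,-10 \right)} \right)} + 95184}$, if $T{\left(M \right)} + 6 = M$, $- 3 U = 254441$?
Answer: $- \frac{826778}{285597} \approx -2.8949$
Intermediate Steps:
$U = - \frac{254441}{3}$ ($U = \left(- \frac{1}{3}\right) 254441 = - \frac{254441}{3} \approx -84814.0$)
$T{\left(M \right)} = -6 + M$
$\frac{U - 190779}{T{\left(R{\left(19,-10 \right)} \right)} + 95184} = \frac{- \frac{254441}{3} - 190779}{\left(-6 + 21\right) + 95184} = - \frac{826778}{3 \left(15 + 95184\right)} = - \frac{826778}{3 \cdot 95199} = \left(- \frac{826778}{3}\right) \frac{1}{95199} = - \frac{826778}{285597}$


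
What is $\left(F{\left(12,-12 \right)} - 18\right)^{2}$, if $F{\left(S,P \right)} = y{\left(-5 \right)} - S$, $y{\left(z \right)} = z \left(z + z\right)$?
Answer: $400$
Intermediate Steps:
$y{\left(z \right)} = 2 z^{2}$ ($y{\left(z \right)} = z 2 z = 2 z^{2}$)
$F{\left(S,P \right)} = 50 - S$ ($F{\left(S,P \right)} = 2 \left(-5\right)^{2} - S = 2 \cdot 25 - S = 50 - S$)
$\left(F{\left(12,-12 \right)} - 18\right)^{2} = \left(\left(50 - 12\right) - 18\right)^{2} = \left(38 - 18\right)^{2} = 20^{2} = 400$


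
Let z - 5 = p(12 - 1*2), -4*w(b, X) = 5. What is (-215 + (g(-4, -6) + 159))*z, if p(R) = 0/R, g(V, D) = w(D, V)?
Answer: -1145/4 ≈ -286.25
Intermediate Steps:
w(b, X) = -5/4 (w(b, X) = -1/4*5 = -5/4)
g(V, D) = -5/4
p(R) = 0
z = 5 (z = 5 + 0 = 5)
(-215 + (g(-4, -6) + 159))*z = (-215 + (-5/4 + 159))*5 = (-215 + 631/4)*5 = -229/4*5 = -1145/4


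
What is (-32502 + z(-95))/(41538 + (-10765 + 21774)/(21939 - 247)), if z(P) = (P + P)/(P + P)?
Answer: -705011692/901053305 ≈ -0.78243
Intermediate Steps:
z(P) = 1 (z(P) = (2*P)/((2*P)) = (2*P)*(1/(2*P)) = 1)
(-32502 + z(-95))/(41538 + (-10765 + 21774)/(21939 - 247)) = (-32502 + 1)/(41538 + (-10765 + 21774)/(21939 - 247)) = -32501/(41538 + 11009/21692) = -32501/901053305/21692 = -32501*21692/901053305 = -705011692/901053305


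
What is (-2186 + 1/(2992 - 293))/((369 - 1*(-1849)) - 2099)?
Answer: -842859/45883 ≈ -18.370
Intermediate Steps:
(-2186 + 1/(2992 - 293))/((369 - 1*(-1849)) - 2099) = (-2186 + 1/2699)/((369 + 1849) - 2099) = (-2186 + 1/2699)/(2218 - 2099) = -5900013/2699/119 = -5900013/2699*1/119 = -842859/45883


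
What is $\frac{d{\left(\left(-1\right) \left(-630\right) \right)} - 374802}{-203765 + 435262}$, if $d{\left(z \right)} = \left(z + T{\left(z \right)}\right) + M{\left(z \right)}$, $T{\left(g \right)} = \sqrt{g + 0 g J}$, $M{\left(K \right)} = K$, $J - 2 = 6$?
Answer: $- \frac{373542}{231497} + \frac{3 \sqrt{70}}{231497} \approx -1.6135$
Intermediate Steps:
$J = 8$ ($J = 2 + 6 = 8$)
$T{\left(g \right)} = \sqrt{g}$ ($T{\left(g \right)} = \sqrt{g + 0 g 8} = \sqrt{g + 0 \cdot 8} = \sqrt{g + 0} = \sqrt{g}$)
$d{\left(z \right)} = \sqrt{z} + 2 z$ ($d{\left(z \right)} = \left(z + \sqrt{z}\right) + z = \sqrt{z} + 2 z$)
$\frac{d{\left(\left(-1\right) \left(-630\right) \right)} - 374802}{-203765 + 435262} = \frac{\left(\sqrt{\left(-1\right) \left(-630\right)} + 2 \left(\left(-1\right) \left(-630\right)\right)\right) - 374802}{-203765 + 435262} = \frac{\left(\sqrt{630} + 2 \cdot 630\right) - 374802}{231497} = \left(\left(3 \sqrt{70} + 1260\right) - 374802\right) \frac{1}{231497} = \left(\left(1260 + 3 \sqrt{70}\right) - 374802\right) \frac{1}{231497} = \left(-373542 + 3 \sqrt{70}\right) \frac{1}{231497} = - \frac{373542}{231497} + \frac{3 \sqrt{70}}{231497}$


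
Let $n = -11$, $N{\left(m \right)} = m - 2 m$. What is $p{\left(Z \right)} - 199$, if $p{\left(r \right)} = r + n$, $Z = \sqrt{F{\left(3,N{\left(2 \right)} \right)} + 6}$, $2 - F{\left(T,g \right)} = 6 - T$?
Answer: $-210 + \sqrt{5} \approx -207.76$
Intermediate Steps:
$N{\left(m \right)} = - m$
$F{\left(T,g \right)} = -4 + T$ ($F{\left(T,g \right)} = 2 - \left(6 - T\right) = 2 + \left(-6 + T\right) = -4 + T$)
$Z = \sqrt{5}$ ($Z = \sqrt{\left(-4 + 3\right) + 6} = \sqrt{-1 + 6} = \sqrt{5} \approx 2.2361$)
$p{\left(r \right)} = -11 + r$ ($p{\left(r \right)} = r - 11 = -11 + r$)
$p{\left(Z \right)} - 199 = \left(-11 + \sqrt{5}\right) - 199 = -210 + \sqrt{5}$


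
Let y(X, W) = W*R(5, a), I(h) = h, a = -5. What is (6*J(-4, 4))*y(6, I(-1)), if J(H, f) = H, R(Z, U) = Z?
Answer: 120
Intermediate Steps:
y(X, W) = 5*W (y(X, W) = W*5 = 5*W)
(6*J(-4, 4))*y(6, I(-1)) = (6*(-4))*(5*(-1)) = -24*(-5) = 120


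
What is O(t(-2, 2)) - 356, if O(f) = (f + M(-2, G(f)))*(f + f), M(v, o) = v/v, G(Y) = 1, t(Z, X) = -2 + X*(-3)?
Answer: -244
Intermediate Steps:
t(Z, X) = -2 - 3*X
M(v, o) = 1
O(f) = 2*f*(1 + f) (O(f) = (f + 1)*(f + f) = (1 + f)*(2*f) = 2*f*(1 + f))
O(t(-2, 2)) - 356 = 2*(-2 - 3*2)*(1 + (-2 - 3*2)) - 356 = 2*(-2 - 6)*(1 + (-2 - 6)) - 356 = 2*(-8)*(1 - 8) - 356 = 2*(-8)*(-7) - 356 = 112 - 356 = -244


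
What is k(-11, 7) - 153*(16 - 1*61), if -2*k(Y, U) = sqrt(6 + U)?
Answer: 6885 - sqrt(13)/2 ≈ 6883.2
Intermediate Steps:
k(Y, U) = -sqrt(6 + U)/2
k(-11, 7) - 153*(16 - 1*61) = -sqrt(6 + 7)/2 - 153*(16 - 1*61) = -sqrt(13)/2 - 153*(16 - 61) = -sqrt(13)/2 - 153*(-45) = -sqrt(13)/2 + 6885 = 6885 - sqrt(13)/2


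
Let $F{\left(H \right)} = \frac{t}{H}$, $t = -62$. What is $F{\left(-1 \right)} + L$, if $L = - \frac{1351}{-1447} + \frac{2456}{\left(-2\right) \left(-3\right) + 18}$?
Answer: $\frac{717424}{4341} \approx 165.27$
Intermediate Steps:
$F{\left(H \right)} = - \frac{62}{H}$
$L = \frac{448282}{4341}$ ($L = \left(-1351\right) \left(- \frac{1}{1447}\right) + \frac{2456}{6 + 18} = \frac{1351}{1447} + \frac{2456}{24} = \frac{1351}{1447} + 2456 \cdot \frac{1}{24} = \frac{1351}{1447} + \frac{307}{3} = \frac{448282}{4341} \approx 103.27$)
$F{\left(-1 \right)} + L = - \frac{62}{-1} + \frac{448282}{4341} = \left(-62\right) \left(-1\right) + \frac{448282}{4341} = 62 + \frac{448282}{4341} = \frac{717424}{4341}$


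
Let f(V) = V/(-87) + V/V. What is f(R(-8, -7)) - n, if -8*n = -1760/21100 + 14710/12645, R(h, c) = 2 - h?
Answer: 315702661/309499020 ≈ 1.0200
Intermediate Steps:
f(V) = 1 - V/87 (f(V) = V*(-1/87) + 1 = -V/87 + 1 = 1 - V/87)
n = -1440629/10672380 (n = -(-1760/21100 + 14710/12645)/8 = -(-1760*1/21100 + 14710*(1/12645))/8 = -(-88/1055 + 2942/2529)/8 = -1/8*2881258/2668095 = -1440629/10672380 ≈ -0.13499)
f(R(-8, -7)) - n = (1 - (2 - 1*(-8))/87) - 1*(-1440629/10672380) = (1 - (2 + 8)/87) + 1440629/10672380 = (1 - 1/87*10) + 1440629/10672380 = (1 - 10/87) + 1440629/10672380 = 77/87 + 1440629/10672380 = 315702661/309499020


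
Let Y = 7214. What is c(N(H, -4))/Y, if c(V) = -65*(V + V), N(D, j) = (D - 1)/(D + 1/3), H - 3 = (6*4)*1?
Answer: -2535/147887 ≈ -0.017141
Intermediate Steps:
H = 27 (H = 3 + (6*4)*1 = 3 + 24*1 = 3 + 24 = 27)
N(D, j) = (-1 + D)/(⅓ + D) (N(D, j) = (-1 + D)/(D + ⅓) = (-1 + D)/(⅓ + D))
c(V) = -130*V
c(N(H, -4))/Y = -390*(-1 + 27)/(1 + 3*27)/7214 = -390*26/(1 + 81)*(1/7214) = -390*26/82*(1/7214) = -130*39/41*(1/7214) = -5070/41*1/7214 = -2535/147887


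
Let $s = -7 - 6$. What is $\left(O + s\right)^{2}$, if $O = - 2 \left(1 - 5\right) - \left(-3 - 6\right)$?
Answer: $16$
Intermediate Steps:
$s = -13$ ($s = -7 - 6 = -13$)
$O = 17$ ($O = \left(-2\right) \left(-4\right) - \left(-3 - 6\right) = 8 - -9 = 8 + 9 = 17$)
$\left(O + s\right)^{2} = \left(17 - 13\right)^{2} = 4^{2} = 16$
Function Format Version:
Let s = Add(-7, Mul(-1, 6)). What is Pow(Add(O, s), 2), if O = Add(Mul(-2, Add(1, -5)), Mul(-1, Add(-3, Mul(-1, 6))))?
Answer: 16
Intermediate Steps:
s = -13 (s = Add(-7, -6) = -13)
O = 17 (O = Add(Mul(-2, -4), Mul(-1, Add(-3, -6))) = Add(8, Mul(-1, -9)) = Add(8, 9) = 17)
Pow(Add(O, s), 2) = Pow(Add(17, -13), 2) = Pow(4, 2) = 16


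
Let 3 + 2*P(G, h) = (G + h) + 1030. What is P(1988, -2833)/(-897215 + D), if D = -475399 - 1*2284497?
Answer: -91/3657111 ≈ -2.4883e-5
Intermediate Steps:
P(G, h) = 1027/2 + G/2 + h/2 (P(G, h) = -3/2 + ((G + h) + 1030)/2 = -3/2 + (1030 + G + h)/2 = -3/2 + (515 + G/2 + h/2) = 1027/2 + G/2 + h/2)
D = -2759896 (D = -475399 - 2284497 = -2759896)
P(1988, -2833)/(-897215 + D) = (1027/2 + (½)*1988 + (½)*(-2833))/(-897215 - 2759896) = (1027/2 + 994 - 2833/2)/(-3657111) = 91*(-1/3657111) = -91/3657111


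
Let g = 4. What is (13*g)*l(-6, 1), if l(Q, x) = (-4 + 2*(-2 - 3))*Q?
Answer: 4368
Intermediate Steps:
l(Q, x) = -14*Q (l(Q, x) = (-4 + 2*(-5))*Q = (-4 - 10)*Q = -14*Q)
(13*g)*l(-6, 1) = (13*4)*(-14*(-6)) = 52*84 = 4368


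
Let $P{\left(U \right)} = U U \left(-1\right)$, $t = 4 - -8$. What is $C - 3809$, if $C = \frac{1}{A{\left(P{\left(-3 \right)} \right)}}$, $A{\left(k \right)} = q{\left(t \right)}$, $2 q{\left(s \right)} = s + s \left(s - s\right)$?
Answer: $- \frac{22853}{6} \approx -3808.8$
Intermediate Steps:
$t = 12$ ($t = 4 + 8 = 12$)
$q{\left(s \right)} = \frac{s}{2}$ ($q{\left(s \right)} = \frac{s + s \left(s - s\right)}{2} = \frac{s + s 0}{2} = \frac{s + 0}{2} = \frac{s}{2}$)
$P{\left(U \right)} = - U^{2}$ ($P{\left(U \right)} = U^{2} \left(-1\right) = - U^{2}$)
$A{\left(k \right)} = 6$ ($A{\left(k \right)} = \frac{1}{2} \cdot 12 = 6$)
$C = \frac{1}{6} \approx 0.16667$
$C - 3809 = \frac{1}{6} - 3809 = - \frac{22853}{6}$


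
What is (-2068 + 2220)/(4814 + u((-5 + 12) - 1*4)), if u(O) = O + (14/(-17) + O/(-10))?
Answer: 25840/818699 ≈ 0.031562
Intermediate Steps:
u(O) = -14/17 + 9*O/10 (u(O) = O + (14*(-1/17) + O*(-⅒)) = O + (-14/17 - O/10) = -14/17 + 9*O/10)
(-2068 + 2220)/(4814 + u((-5 + 12) - 1*4)) = (-2068 + 2220)/(4814 + (-14/17 + 9*((-5 + 12) - 1*4)/10)) = 152/(4814 + (-14/17 + 9*(7 - 4)/10)) = 152/(4814 + (-14/17 + (9/10)*3)) = 152/(4814 + (-14/17 + 27/10)) = 152/(4814 + 319/170) = 152/(818699/170) = 152*(170/818699) = 25840/818699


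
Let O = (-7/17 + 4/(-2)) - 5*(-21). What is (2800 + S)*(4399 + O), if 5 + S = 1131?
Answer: 300445002/17 ≈ 1.7673e+7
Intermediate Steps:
S = 1126 (S = -5 + 1131 = 1126)
O = 1744/17 (O = (-7*1/17 + 4*(-½)) + 105 = (-7/17 - 2) + 105 = -41/17 + 105 = 1744/17 ≈ 102.59)
(2800 + S)*(4399 + O) = (2800 + 1126)*(4399 + 1744/17) = 3926*(76527/17) = 300445002/17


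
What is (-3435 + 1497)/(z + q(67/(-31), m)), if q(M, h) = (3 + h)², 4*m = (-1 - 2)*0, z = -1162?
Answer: 1938/1153 ≈ 1.6808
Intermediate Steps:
m = 0 (m = ((-1 - 2)*0)/4 = (-3*0)/4 = (¼)*0 = 0)
(-3435 + 1497)/(z + q(67/(-31), m)) = (-3435 + 1497)/(-1162 + (3 + 0)²) = -1938/(-1162 + 3²) = -1938/(-1162 + 9) = -1938/(-1153) = -1938*(-1/1153) = 1938/1153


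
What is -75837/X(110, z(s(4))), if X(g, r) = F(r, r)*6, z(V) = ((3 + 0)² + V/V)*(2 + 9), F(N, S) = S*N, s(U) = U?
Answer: -25279/24200 ≈ -1.0446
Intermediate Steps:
F(N, S) = N*S
z(V) = 110 (z(V) = (3² + 1)*11 = (9 + 1)*11 = 10*11 = 110)
X(g, r) = 6*r² (X(g, r) = (r*r)*6 = r²*6 = 6*r²)
-75837/X(110, z(s(4))) = -75837/(6*110²) = -75837/(6*12100) = -75837/72600 = -75837*1/72600 = -25279/24200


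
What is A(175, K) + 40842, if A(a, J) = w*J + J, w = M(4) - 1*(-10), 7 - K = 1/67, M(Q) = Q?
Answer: 2743434/67 ≈ 40947.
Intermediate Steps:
K = 468/67 (K = 7 - 1/67 = 468/67 ≈ 6.9851)
w = 14 (w = 4 - 1*(-10) = 4 + 10 = 14)
A(a, J) = 15*J (A(a, J) = 14*J + J = 15*J)
A(175, K) + 40842 = 15*(468/67) + 40842 = 7020/67 + 40842 = 2743434/67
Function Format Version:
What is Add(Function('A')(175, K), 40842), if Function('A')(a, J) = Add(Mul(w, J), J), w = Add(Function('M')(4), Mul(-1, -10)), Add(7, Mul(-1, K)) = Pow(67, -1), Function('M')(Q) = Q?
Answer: Rational(2743434, 67) ≈ 40947.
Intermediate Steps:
K = Rational(468, 67) (K = Add(7, Mul(-1, Pow(67, -1))) = Add(7, Mul(-1, Rational(1, 67))) = Add(7, Rational(-1, 67)) = Rational(468, 67) ≈ 6.9851)
w = 14 (w = Add(4, Mul(-1, -10)) = Add(4, 10) = 14)
Function('A')(a, J) = Mul(15, J) (Function('A')(a, J) = Add(Mul(14, J), J) = Mul(15, J))
Add(Function('A')(175, K), 40842) = Add(Mul(15, Rational(468, 67)), 40842) = Add(Rational(7020, 67), 40842) = Rational(2743434, 67)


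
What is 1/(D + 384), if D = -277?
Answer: 1/107 ≈ 0.0093458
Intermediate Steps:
1/(D + 384) = 1/(-277 + 384) = 1/107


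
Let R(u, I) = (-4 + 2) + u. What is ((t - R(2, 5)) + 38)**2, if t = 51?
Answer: 7921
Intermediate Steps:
R(u, I) = -2 + u
((t - R(2, 5)) + 38)**2 = ((51 - (-2 + 2)) + 38)**2 = ((51 - 1*0) + 38)**2 = ((51 + 0) + 38)**2 = (51 + 38)**2 = 89**2 = 7921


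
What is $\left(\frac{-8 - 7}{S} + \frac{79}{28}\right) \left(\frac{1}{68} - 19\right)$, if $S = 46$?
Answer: $- \frac{2074637}{43792} \approx -47.375$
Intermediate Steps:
$\left(\frac{-8 - 7}{S} + \frac{79}{28}\right) \left(\frac{1}{68} - 19\right) = \left(\frac{-8 - 7}{46} + \frac{79}{28}\right) \left(\frac{1}{68} - 19\right) = \left(\left(-15\right) \frac{1}{46} + 79 \cdot \frac{1}{28}\right) \left(\frac{1}{68} - 19\right) = \left(- \frac{15}{46} + \frac{79}{28}\right) \left(- \frac{1291}{68}\right) = \frac{1607}{644} \left(- \frac{1291}{68}\right) = - \frac{2074637}{43792}$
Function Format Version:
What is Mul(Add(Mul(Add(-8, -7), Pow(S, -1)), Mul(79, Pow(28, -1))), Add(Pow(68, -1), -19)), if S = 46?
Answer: Rational(-2074637, 43792) ≈ -47.375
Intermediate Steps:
Mul(Add(Mul(Add(-8, -7), Pow(S, -1)), Mul(79, Pow(28, -1))), Add(Pow(68, -1), -19)) = Mul(Add(Mul(Add(-8, -7), Pow(46, -1)), Mul(79, Pow(28, -1))), Add(Pow(68, -1), -19)) = Mul(Add(Mul(-15, Rational(1, 46)), Mul(79, Rational(1, 28))), Add(Rational(1, 68), -19)) = Mul(Add(Rational(-15, 46), Rational(79, 28)), Rational(-1291, 68)) = Mul(Rational(1607, 644), Rational(-1291, 68)) = Rational(-2074637, 43792)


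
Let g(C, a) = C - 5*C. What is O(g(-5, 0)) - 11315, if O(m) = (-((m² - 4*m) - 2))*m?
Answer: -17675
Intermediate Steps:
g(C, a) = -4*C
O(m) = m*(2 - m² + 4*m) (O(m) = (-(-2 + m² - 4*m))*m = (2 - m² + 4*m)*m = m*(2 - m² + 4*m))
O(g(-5, 0)) - 11315 = (-4*(-5))*(2 - (-4*(-5))² + 4*(-4*(-5))) - 11315 = 20*(2 - 1*20² + 4*20) - 11315 = 20*(2 - 1*400 + 80) - 11315 = 20*(2 - 400 + 80) - 11315 = 20*(-318) - 11315 = -6360 - 11315 = -17675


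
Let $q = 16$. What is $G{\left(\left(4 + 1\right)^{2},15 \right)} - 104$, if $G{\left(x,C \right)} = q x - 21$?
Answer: $275$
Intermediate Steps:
$G{\left(x,C \right)} = -21 + 16 x$ ($G{\left(x,C \right)} = 16 x - 21 = -21 + 16 x$)
$G{\left(\left(4 + 1\right)^{2},15 \right)} - 104 = \left(-21 + 16 \left(4 + 1\right)^{2}\right) - 104 = \left(-21 + 16 \cdot 5^{2}\right) - 104 = \left(-21 + 16 \cdot 25\right) - 104 = \left(-21 + 400\right) - 104 = 379 - 104 = 275$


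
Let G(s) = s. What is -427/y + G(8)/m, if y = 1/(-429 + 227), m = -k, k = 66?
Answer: 2846378/33 ≈ 86254.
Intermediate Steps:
m = -66 (m = -1*66 = -66)
y = -1/202 (y = 1/(-202) = -1/202 ≈ -0.0049505)
-427/y + G(8)/m = -427/(-1/202) + 8/(-66) = -427*(-202) + 8*(-1/66) = 86254 - 4/33 = 2846378/33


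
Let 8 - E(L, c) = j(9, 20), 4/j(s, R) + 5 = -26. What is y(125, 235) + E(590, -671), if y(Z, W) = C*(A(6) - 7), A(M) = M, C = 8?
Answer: 4/31 ≈ 0.12903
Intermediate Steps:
j(s, R) = -4/31 (j(s, R) = 4/(-5 - 26) = 4/(-31) = 4*(-1/31) = -4/31)
y(Z, W) = -8 (y(Z, W) = 8*(6 - 7) = 8*(-1) = -8)
E(L, c) = 252/31 (E(L, c) = 8 - 1*(-4/31) = 8 + 4/31 = 252/31)
y(125, 235) + E(590, -671) = -8 + 252/31 = 4/31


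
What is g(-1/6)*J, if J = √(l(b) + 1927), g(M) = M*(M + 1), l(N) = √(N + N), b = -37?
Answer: -5*√(1927 + I*√74)/36 ≈ -6.0969 - 0.013609*I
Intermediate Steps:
l(N) = √2*√N (l(N) = √(2*N) = √2*√N)
g(M) = M*(1 + M)
J = √(1927 + I*√74) (J = √(√2*√(-37) + 1927) = √(√2*(I*√37) + 1927) = √(I*√74 + 1927) = √(1927 + I*√74) ≈ 43.898 + 0.09798*I)
g(-1/6)*J = ((-1/6)*(1 - 1/6))*√(1927 + I*√74) = ((-1*⅙)*(1 - 1*⅙))*√(1927 + I*√74) = (-(1 - ⅙)/6)*√(1927 + I*√74) = (-⅙*⅚)*√(1927 + I*√74) = -5*√(1927 + I*√74)/36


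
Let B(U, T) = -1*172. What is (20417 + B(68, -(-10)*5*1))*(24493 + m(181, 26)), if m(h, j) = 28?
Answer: 496427645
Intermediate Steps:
B(U, T) = -172
(20417 + B(68, -(-10)*5*1))*(24493 + m(181, 26)) = (20417 - 172)*(24493 + 28) = 20245*24521 = 496427645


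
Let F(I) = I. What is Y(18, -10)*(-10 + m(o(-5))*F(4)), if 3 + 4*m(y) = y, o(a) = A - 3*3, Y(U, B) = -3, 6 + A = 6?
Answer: 66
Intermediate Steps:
A = 0 (A = -6 + 6 = 0)
o(a) = -9 (o(a) = 0 - 3*3 = 0 - 9 = -9)
m(y) = -¾ + y/4
Y(18, -10)*(-10 + m(o(-5))*F(4)) = -3*(-10 + (-¾ + (¼)*(-9))*4) = -3*(-10 + (-¾ - 9/4)*4) = -3*(-10 - 3*4) = -3*(-10 - 12) = -3*(-22) = 66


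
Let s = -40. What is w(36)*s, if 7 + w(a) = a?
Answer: -1160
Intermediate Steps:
w(a) = -7 + a
w(36)*s = (-7 + 36)*(-40) = 29*(-40) = -1160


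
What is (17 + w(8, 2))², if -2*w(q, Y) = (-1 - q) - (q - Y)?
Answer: 2401/4 ≈ 600.25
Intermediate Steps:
w(q, Y) = ½ + q - Y/2 (w(q, Y) = -((-1 - q) - (q - Y))/2 = -((-1 - q) + (Y - q))/2 = -(-1 + Y - 2*q)/2 = ½ + q - Y/2)
(17 + w(8, 2))² = (17 + (½ + 8 - ½*2))² = (17 + (½ + 8 - 1))² = (17 + 15/2)² = (49/2)² = 2401/4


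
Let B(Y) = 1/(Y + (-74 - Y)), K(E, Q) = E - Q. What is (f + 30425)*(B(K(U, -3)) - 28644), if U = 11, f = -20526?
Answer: -20982484643/74 ≈ -2.8355e+8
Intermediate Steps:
B(Y) = -1/74 (B(Y) = 1/(-74) = -1/74)
(f + 30425)*(B(K(U, -3)) - 28644) = (-20526 + 30425)*(-1/74 - 28644) = 9899*(-2119657/74) = -20982484643/74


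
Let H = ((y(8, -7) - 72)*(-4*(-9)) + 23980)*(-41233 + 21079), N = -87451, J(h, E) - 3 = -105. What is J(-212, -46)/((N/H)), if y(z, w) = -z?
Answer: -43375438800/87451 ≈ -4.9600e+5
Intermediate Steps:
J(h, E) = -102 (J(h, E) = 3 - 105 = -102)
H = -425249400 (H = ((-1*8 - 72)*(-4*(-9)) + 23980)*(-41233 + 21079) = ((-8 - 72)*36 + 23980)*(-20154) = (-80*36 + 23980)*(-20154) = (-2880 + 23980)*(-20154) = 21100*(-20154) = -425249400)
J(-212, -46)/((N/H)) = -102/((-87451/(-425249400))) = -102/((-87451*(-1/425249400))) = -102/87451/425249400 = -102*425249400/87451 = -43375438800/87451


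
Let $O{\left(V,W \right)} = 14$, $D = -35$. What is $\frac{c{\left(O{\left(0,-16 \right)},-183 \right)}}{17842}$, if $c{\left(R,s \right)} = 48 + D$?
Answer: $\frac{13}{17842} \approx 0.00072862$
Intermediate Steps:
$c{\left(R,s \right)} = 13$ ($c{\left(R,s \right)} = 48 - 35 = 13$)
$\frac{c{\left(O{\left(0,-16 \right)},-183 \right)}}{17842} = \frac{13}{17842}$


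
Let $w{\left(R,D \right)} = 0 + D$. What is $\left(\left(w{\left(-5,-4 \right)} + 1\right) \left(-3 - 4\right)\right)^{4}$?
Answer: $194481$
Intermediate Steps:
$w{\left(R,D \right)} = D$
$\left(\left(w{\left(-5,-4 \right)} + 1\right) \left(-3 - 4\right)\right)^{4} = \left(\left(-4 + 1\right) \left(-3 - 4\right)\right)^{4} = \left(\left(-3\right) \left(-7\right)\right)^{4} = 21^{4} = 194481$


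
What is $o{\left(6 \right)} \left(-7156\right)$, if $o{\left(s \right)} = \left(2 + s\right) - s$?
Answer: $-14312$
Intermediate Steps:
$o{\left(s \right)} = 2$
$o{\left(6 \right)} \left(-7156\right) = 2 \left(-7156\right) = -14312$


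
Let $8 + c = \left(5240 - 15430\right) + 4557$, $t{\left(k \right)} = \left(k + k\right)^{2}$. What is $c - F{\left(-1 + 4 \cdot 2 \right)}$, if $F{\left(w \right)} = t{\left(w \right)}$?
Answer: $-5837$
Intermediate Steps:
$t{\left(k \right)} = 4 k^{2}$ ($t{\left(k \right)} = \left(2 k\right)^{2} = 4 k^{2}$)
$c = -5641$ ($c = -8 + \left(\left(5240 - 15430\right) + 4557\right) = -8 + \left(-10190 + 4557\right) = -8 - 5633 = -5641$)
$F{\left(w \right)} = 4 w^{2}$
$c - F{\left(-1 + 4 \cdot 2 \right)} = -5641 - 4 \left(-1 + 4 \cdot 2\right)^{2} = -5641 - 4 \left(-1 + 8\right)^{2} = -5641 - 4 \cdot 7^{2} = -5641 - 4 \cdot 49 = -5641 - 196 = -5837$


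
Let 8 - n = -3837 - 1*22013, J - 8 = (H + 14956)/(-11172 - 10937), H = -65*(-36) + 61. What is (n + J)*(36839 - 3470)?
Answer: 19082197360653/22109 ≈ 8.6310e+8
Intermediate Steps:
H = 2401 (H = 2340 + 61 = 2401)
J = 159515/22109 (J = 8 + (2401 + 14956)/(-11172 - 10937) = 8 + 17357/(-22109) = 8 + 17357*(-1/22109) = 8 - 17357/22109 = 159515/22109 ≈ 7.2149)
n = 25858 (n = 8 - (-3837 - 1*22013) = 8 - (-3837 - 22013) = 8 - 1*(-25850) = 8 + 25850 = 25858)
(n + J)*(36839 - 3470) = (25858 + 159515/22109)*(36839 - 3470) = (571854037/22109)*33369 = 19082197360653/22109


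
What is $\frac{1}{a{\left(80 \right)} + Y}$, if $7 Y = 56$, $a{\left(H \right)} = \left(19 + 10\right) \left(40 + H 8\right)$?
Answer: $\frac{1}{19728} \approx 5.0689 \cdot 10^{-5}$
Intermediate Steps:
$a{\left(H \right)} = 1160 + 232 H$ ($a{\left(H \right)} = 29 \left(40 + 8 H\right) = 1160 + 232 H$)
$Y = 8$ ($Y = \frac{1}{7} \cdot 56 = 8$)
$\frac{1}{a{\left(80 \right)} + Y} = \frac{1}{\left(1160 + 232 \cdot 80\right) + 8} = \frac{1}{\left(1160 + 18560\right) + 8} = \frac{1}{19720 + 8} = \frac{1}{19728}$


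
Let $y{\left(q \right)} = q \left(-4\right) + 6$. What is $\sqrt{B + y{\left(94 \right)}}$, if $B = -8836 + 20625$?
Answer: $\sqrt{11419} \approx 106.86$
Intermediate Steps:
$y{\left(q \right)} = 6 - 4 q$ ($y{\left(q \right)} = - 4 q + 6 = 6 - 4 q$)
$B = 11789$
$\sqrt{B + y{\left(94 \right)}} = \sqrt{11789 + \left(6 - 376\right)} = \sqrt{11789 - 370} = \sqrt{11419}$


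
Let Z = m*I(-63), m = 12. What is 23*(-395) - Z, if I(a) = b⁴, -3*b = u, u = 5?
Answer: -247795/27 ≈ -9177.6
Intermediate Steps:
b = -5/3 (b = -⅓*5 = -5/3 ≈ -1.6667)
I(a) = 625/81 (I(a) = (-5/3)⁴ = 625/81)
Z = 2500/27 (Z = 12*(625/81) = 2500/27 ≈ 92.593)
23*(-395) - Z = 23*(-395) - 1*2500/27 = -9085 - 2500/27 = -247795/27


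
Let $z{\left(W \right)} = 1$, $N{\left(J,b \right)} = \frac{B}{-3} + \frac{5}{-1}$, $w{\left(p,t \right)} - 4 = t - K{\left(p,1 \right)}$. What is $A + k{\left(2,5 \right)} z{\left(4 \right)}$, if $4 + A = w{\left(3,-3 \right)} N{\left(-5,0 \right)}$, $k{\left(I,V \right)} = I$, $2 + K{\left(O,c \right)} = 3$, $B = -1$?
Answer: $-2$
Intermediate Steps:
$K{\left(O,c \right)} = 1$ ($K{\left(O,c \right)} = -2 + 3 = 1$)
$w{\left(p,t \right)} = 3 + t$ ($w{\left(p,t \right)} = 4 + \left(t - 1\right) = 4 + \left(-1 + t\right) = 3 + t$)
$N{\left(J,b \right)} = - \frac{14}{3}$ ($N{\left(J,b \right)} = - \frac{1}{-3} + \frac{5}{-1} = \left(-1\right) \left(- \frac{1}{3}\right) + 5 \left(-1\right) = \frac{1}{3} - 5 = - \frac{14}{3}$)
$A = -4$ ($A = -4 + \left(3 - 3\right) \left(- \frac{14}{3}\right) = -4 + 0 \left(- \frac{14}{3}\right) = -4 + 0 = -4$)
$A + k{\left(2,5 \right)} z{\left(4 \right)} = -4 + 2 \cdot 1 = -4 + 2 = -2$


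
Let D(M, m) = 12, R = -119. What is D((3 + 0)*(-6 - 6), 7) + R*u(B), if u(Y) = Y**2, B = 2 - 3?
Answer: -107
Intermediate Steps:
B = -1
D((3 + 0)*(-6 - 6), 7) + R*u(B) = 12 - 119*(-1)**2 = 12 - 119*1 = 12 - 119 = -107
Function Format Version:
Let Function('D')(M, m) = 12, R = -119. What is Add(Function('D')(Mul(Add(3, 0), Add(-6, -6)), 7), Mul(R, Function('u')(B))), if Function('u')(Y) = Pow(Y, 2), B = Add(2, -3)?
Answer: -107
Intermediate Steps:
B = -1
Add(Function('D')(Mul(Add(3, 0), Add(-6, -6)), 7), Mul(R, Function('u')(B))) = Add(12, Mul(-119, Pow(-1, 2))) = Add(12, Mul(-119, 1)) = Add(12, -119) = -107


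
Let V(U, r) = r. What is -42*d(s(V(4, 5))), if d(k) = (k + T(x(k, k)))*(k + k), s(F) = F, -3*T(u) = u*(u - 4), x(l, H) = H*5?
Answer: 71400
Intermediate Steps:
x(l, H) = 5*H
T(u) = -u*(-4 + u)/3 (T(u) = -u*(u - 4)/3 = -u*(-4 + u)/3)
d(k) = 2*k*(k + 5*k*(4 - 5*k)/3) (d(k) = (k + (5*k)*(4 - 5*k)/3)*(k + k) = (k + (5*k)*(4 - 5*k)/3)*(2*k) = (k + 5*k*(4 - 5*k)/3)*(2*k) = 2*k*(k + 5*k*(4 - 5*k)/3))
-42*d(s(V(4, 5))) = -28*5²*(23 - 25*5) = -28*25*(23 - 125) = -28*25*(-102) = -42*(-1700) = 71400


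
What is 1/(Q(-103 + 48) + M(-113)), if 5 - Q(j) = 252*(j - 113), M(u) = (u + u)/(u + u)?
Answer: 1/42342 ≈ 2.3617e-5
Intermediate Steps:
M(u) = 1 (M(u) = (2*u)/((2*u)) = (2*u)*(1/(2*u)) = 1)
Q(j) = 28481 - 252*j (Q(j) = 5 - 252*(j - 113) = 5 - 252*(-113 + j) = 5 - (-28476 + 252*j) = 5 + (28476 - 252*j) = 28481 - 252*j)
1/(Q(-103 + 48) + M(-113)) = 1/((28481 - 252*(-103 + 48)) + 1) = 1/((28481 - 252*(-55)) + 1) = 1/((28481 + 13860) + 1) = 1/(42341 + 1) = 1/42342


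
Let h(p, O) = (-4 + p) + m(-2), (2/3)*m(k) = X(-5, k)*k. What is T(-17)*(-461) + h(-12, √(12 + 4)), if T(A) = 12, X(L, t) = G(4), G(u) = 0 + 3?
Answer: -5557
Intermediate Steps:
G(u) = 3
X(L, t) = 3
m(k) = 9*k/2 (m(k) = 3*(3*k)/2 = 9*k/2)
h(p, O) = -13 + p (h(p, O) = (-4 + p) + (9/2)*(-2) = (-4 + p) - 9 = -13 + p)
T(-17)*(-461) + h(-12, √(12 + 4)) = 12*(-461) + (-13 - 12) = -5532 - 25 = -5557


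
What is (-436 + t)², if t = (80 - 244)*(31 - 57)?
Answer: 14653584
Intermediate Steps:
t = 4264 (t = -164*(-26) = 4264)
(-436 + t)² = (-436 + 4264)² = 3828² = 14653584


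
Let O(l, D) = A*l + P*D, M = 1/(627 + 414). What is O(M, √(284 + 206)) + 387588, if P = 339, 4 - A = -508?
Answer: 403479620/1041 + 2373*√10 ≈ 3.9509e+5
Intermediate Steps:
A = 512 (A = 4 - 1*(-508) = 4 + 508 = 512)
M = 1/1041 ≈ 0.00096061
O(l, D) = 339*D + 512*l (O(l, D) = 512*l + 339*D = 339*D + 512*l)
O(M, √(284 + 206)) + 387588 = (339*√(284 + 206) + 512*(1/1041)) + 387588 = (339*√490 + 512/1041) + 387588 = (339*(7*√10) + 512/1041) + 387588 = (2373*√10 + 512/1041) + 387588 = (512/1041 + 2373*√10) + 387588 = 403479620/1041 + 2373*√10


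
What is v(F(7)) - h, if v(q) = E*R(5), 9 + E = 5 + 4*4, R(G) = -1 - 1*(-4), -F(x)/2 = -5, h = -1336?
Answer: 1372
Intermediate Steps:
F(x) = 10 (F(x) = -2*(-5) = 10)
R(G) = 3 (R(G) = -1 + 4 = 3)
E = 12 (E = -9 + (5 + 4*4) = -9 + (5 + 16) = -9 + 21 = 12)
v(q) = 36 (v(q) = 12*3 = 36)
v(F(7)) - h = 36 - 1*(-1336) = 36 + 1336 = 1372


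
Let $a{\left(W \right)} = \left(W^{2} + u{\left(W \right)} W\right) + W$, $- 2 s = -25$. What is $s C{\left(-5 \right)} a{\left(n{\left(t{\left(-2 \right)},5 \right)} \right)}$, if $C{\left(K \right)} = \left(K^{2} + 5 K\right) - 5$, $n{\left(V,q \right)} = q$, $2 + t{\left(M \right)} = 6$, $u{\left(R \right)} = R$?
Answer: $- \frac{6875}{2} \approx -3437.5$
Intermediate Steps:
$t{\left(M \right)} = 4$ ($t{\left(M \right)} = -2 + 6 = 4$)
$s = \frac{25}{2}$ ($s = \left(- \frac{1}{2}\right) \left(-25\right) = \frac{25}{2} \approx 12.5$)
$C{\left(K \right)} = -5 + K^{2} + 5 K$
$a{\left(W \right)} = W + 2 W^{2}$ ($a{\left(W \right)} = \left(W^{2} + W W\right) + W = \left(W^{2} + W^{2}\right) + W = 2 W^{2} + W = W + 2 W^{2}$)
$s C{\left(-5 \right)} a{\left(n{\left(t{\left(-2 \right)},5 \right)} \right)} = \frac{25 \left(-5 + \left(-5\right)^{2} + 5 \left(-5\right)\right)}{2} \cdot 5 \left(1 + 2 \cdot 5\right) = \frac{25 \left(-5 + 25 - 25\right)}{2} \cdot 5 \left(1 + 10\right) = \frac{25}{2} \left(-5\right) 5 \cdot 11 = \left(- \frac{125}{2}\right) 55 = - \frac{6875}{2}$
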